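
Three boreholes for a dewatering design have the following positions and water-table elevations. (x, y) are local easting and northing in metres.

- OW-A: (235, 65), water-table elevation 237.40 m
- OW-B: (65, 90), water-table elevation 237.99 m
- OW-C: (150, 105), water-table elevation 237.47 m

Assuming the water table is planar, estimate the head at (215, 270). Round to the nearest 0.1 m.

Three-point gradient (reference OW-A): Δ to OW-B = (-170, 25, +0.59), Δ to OW-C = (-85, 40, +0.07).
∂h/∂x = -0.004674, ∂h/∂y = -0.008182 (det = -4675).
h(215, 270) = 237.40 + (-0.004674)·(-20) + (-0.008182)·(205) = 237.40 +0.093 -1.677 = 235.816 m.

235.8 m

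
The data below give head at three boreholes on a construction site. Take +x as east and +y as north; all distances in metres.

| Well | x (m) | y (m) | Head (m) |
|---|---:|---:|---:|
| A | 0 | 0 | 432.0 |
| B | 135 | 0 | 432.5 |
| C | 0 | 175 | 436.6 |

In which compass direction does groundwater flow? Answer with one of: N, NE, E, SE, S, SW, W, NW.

∂h/∂x = (432.5 − 432.0) / (135 − 0) = +0.003704
∂h/∂y = (436.6 − 432.0) / (175 − 0) = +0.02629
Flow = −∇h = (-0.003704 east, -0.02629 north), which points south.

S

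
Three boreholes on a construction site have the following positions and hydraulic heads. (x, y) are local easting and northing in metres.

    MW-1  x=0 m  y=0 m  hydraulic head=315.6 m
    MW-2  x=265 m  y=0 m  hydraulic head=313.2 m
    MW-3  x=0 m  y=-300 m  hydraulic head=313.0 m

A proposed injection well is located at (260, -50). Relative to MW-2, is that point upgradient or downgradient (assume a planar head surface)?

downgradient

∂h/∂x = (313.2 − 315.6) / (265 − 0) = -0.009057
∂h/∂y = (313.0 − 315.6) / (-300 − 0) = +0.008667
Head at (260, -50) = 315.6 + (-0.009057)·(260) + (+0.008667)·(-50) = 312.81 m.
That is lower than the 313.2 m at MW-2, so the point is downgradient.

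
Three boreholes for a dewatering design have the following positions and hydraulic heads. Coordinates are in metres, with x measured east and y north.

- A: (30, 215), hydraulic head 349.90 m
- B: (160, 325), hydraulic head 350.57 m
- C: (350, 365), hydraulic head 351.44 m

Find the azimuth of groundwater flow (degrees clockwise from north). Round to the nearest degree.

258°

With h = a·x + b·y + c and A as origin, the differences give:
  130·a + 110·b = +0.67
  320·a + 150·b = +1.54
Eliminate b (×150 and ×110, subtract): -15700·a = -68.900 → a = ∂h/∂x = +0.004389
Back-substitute: b = ∂h/∂y = +0.0009045.
Flow direction (−∇h) has components (-0.004389 E, -0.0009045 N).
Azimuth = atan2(E, N) = atan2(-0.004389, -0.0009045) = 258.4° ≈ 258°.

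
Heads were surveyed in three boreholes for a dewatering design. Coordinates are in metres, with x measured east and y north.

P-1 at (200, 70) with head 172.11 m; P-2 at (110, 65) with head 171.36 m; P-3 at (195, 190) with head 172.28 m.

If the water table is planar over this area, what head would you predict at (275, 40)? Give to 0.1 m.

With h = a·x + b·y + c and P-1 as origin, the differences give:
  (-90)·a + (-5)·b = -0.75
  (-5)·a + 120·b = +0.17
Eliminate b (×120 and ×(-5), subtract): -10825·a = -89.150 → a = ∂h/∂x = +0.008236
Back-substitute: b = ∂h/∂y = +0.001760.
h(275, 40) = 172.11 + (+0.008236)·(75) + (+0.001760)·(-30) = 172.11 +0.618 -0.053 = 172.675 m.

172.7 m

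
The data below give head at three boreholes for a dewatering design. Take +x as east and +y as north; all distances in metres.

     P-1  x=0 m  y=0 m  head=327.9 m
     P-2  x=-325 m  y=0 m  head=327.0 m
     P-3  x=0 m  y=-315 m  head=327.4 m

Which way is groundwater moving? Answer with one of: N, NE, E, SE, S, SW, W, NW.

∂h/∂x = (327.0 − 327.9) / (-325 − 0) = +0.002769
∂h/∂y = (327.4 − 327.9) / (-315 − 0) = +0.001587
Flow = −∇h = (-0.002769 east, -0.001587 north), which points southwest.

SW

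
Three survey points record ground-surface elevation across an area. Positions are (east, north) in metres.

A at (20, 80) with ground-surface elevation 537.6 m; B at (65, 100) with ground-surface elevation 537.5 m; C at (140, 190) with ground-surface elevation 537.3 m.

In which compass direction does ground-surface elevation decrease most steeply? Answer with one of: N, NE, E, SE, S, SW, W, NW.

E

With z = a·x + b·y + c and A as origin, the differences give:
  45·a + 20·b = -0.1
  120·a + 110·b = -0.3
Eliminate b (×110 and ×20, subtract): 2550·a = -5.00 → a = ∂z/∂x = -0.001961
Back-substitute: b = ∂z/∂y = -0.0005882.
Steepest decrease is along −∇f = (+0.001961 E, +0.0005882 N) → east.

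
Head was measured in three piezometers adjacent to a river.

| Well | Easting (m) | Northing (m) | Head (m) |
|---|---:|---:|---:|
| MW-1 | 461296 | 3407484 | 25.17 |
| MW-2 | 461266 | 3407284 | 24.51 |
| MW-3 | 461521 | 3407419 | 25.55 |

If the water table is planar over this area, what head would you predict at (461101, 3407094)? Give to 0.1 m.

23.5 m

With h = a·x + b·y + c and MW-1 as origin, the differences give:
  (-30)·a + (-200)·b = -0.66
  225·a + (-65)·b = +0.38
Eliminate b (×(-65) and ×(-200), subtract): 46950·a = 118.900 → a = ∂h/∂x = +0.002532
Back-substitute: b = ∂h/∂y = +0.002920.
h(461101, 3407094) = 25.17 + (+0.002532)·(-195) + (+0.002920)·(-390) = 25.17 -0.494 -1.139 = 23.537 m.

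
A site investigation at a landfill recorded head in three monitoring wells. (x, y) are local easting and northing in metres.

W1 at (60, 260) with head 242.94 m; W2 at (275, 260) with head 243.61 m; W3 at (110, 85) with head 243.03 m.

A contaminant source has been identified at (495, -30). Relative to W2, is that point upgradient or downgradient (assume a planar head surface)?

upgradient

Differences from W1: to W2 (Δx, Δy, Δh) = (215, 0, +0.67); to W3 = (50, -175, +0.09).
Determinant of the coordinate differences = 215·(-175) − 50·0 = -37625.
∂h/∂x = [(+0.67)·(-175) − (+0.09)·0] / -37625 = +0.003116
∂h/∂y = [215·(+0.09) − 50·(+0.67)] / -37625 = +0.0003761
Head at (495, -30) = 242.94 + (+0.003116)·(435) + (+0.0003761)·(-290) = 244.19 m.
That is higher than the 243.61 m at W2, so the point is upgradient.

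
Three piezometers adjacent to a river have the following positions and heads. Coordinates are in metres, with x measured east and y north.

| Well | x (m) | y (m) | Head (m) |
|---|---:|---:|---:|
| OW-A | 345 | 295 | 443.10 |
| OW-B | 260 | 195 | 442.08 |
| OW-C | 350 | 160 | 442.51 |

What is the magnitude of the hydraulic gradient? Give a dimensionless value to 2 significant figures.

Differences from OW-A: to OW-B (Δx, Δy, Δh) = (-85, -100, -1.02); to OW-C = (5, -135, -0.59).
Solve a·Δx + b·Δy = Δh: det = (-85)·(-135) − 5·(-100) = 11975.
∂h/∂x = [(-1.02)·(-135) − (-0.59)·(-100)] / 11975 = +0.006572
∂h/∂y = [(-85)·(-0.59) − 5·(-1.02)] / 11975 = +0.004614
|∇h| = √(0.006572² + 0.004614²) = 0.00803

0.0080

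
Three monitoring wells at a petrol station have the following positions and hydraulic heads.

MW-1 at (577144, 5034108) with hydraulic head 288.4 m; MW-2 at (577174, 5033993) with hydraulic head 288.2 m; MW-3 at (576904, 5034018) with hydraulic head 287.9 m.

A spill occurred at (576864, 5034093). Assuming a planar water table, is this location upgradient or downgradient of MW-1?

downgradient

Differences from MW-1: to MW-2 (Δx, Δy, Δh) = (30, -115, -0.2); to MW-3 = (-240, -90, -0.5).
Determinant of the coordinate differences = 30·(-90) − (-240)·(-115) = -30300.
∂h/∂x = [(-0.2)·(-90) − (-0.5)·(-115)] / -30300 = +0.001304
∂h/∂y = [30·(-0.5) − (-240)·(-0.2)] / -30300 = +0.002079
Head at (576864, 5034093) = 288.4 + (+0.001304)·(-280) + (+0.002079)·(-15) = 288.00 m.
That is lower than the 288.4 m at MW-1, so the point is downgradient.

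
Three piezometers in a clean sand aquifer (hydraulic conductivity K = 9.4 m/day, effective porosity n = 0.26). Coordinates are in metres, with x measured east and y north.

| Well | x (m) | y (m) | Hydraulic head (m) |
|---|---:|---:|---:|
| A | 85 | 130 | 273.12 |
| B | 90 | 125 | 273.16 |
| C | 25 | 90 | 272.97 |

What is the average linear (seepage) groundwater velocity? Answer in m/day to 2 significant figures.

Differences from A: to B (Δx, Δy, Δh) = (5, -5, +0.04); to C = (-60, -40, -0.15).
Solve a·Δx + b·Δy = Δh: det = 5·(-40) − (-60)·(-5) = -500.
∂h/∂x = [(+0.04)·(-40) − (-0.15)·(-5)] / -500 = +0.004700
∂h/∂y = [5·(-0.15) − (-60)·(+0.04)] / -500 = -0.003300
|∇h| = √(0.004700² + -0.003300²) = 0.005743
Seepage velocity v = K·i/n = 9.4 × 0.005743 / 0.26 = 0.2076 m/day.

0.21 m/day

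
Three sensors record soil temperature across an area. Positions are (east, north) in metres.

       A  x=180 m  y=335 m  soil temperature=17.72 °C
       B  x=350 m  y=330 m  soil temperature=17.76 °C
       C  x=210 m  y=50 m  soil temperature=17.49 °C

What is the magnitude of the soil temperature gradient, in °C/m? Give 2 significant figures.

0.00087 °C/m

With T = a·x + b·y + c and A as origin, the differences give:
  170·a + (-5)·b = +0.04
  30·a + (-285)·b = -0.23
Eliminate b (×(-285) and ×(-5), subtract): -48300·a = -12.550 → a = ∂T/∂x = +0.0002598
Back-substitute: b = ∂T/∂y = +0.0008344.
|∇f| = √(0.0002598² + 0.0008344²) = 0.0008739 °C/m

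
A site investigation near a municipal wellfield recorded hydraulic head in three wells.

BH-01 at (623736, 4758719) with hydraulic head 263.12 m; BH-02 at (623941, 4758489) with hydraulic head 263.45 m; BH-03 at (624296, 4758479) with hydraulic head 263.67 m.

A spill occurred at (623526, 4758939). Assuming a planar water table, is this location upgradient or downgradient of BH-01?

Taking BH-01 as reference: BH-02−BH-01 = (205, -230, +0.33); BH-03−BH-01 = (560, -240, +0.55).
Determinant of the coordinate differences = 205·(-240) − 560·(-230) = 79600.
∂h/∂x = [(+0.33)·(-240) − (+0.55)·(-230)] / 79600 = +0.0005942
∂h/∂y = [205·(+0.55) − 560·(+0.33)] / 79600 = -0.0009052
Head at (623526, 4758939) = 263.12 + (+0.0005942)·(-210) + (-0.0009052)·(220) = 262.80 m.
That is lower than the 263.12 m at BH-01, so the point is downgradient.

downgradient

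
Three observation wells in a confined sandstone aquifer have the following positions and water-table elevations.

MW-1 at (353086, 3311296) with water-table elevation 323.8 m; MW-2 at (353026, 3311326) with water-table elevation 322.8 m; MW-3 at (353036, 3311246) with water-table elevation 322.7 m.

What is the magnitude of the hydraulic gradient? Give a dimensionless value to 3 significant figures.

0.0188

Taking MW-1 as reference: MW-2−MW-1 = (-60, 30, -1.0); MW-3−MW-1 = (-50, -50, -1.1).
Determinant of the coordinate differences = (-60)·(-50) − (-50)·30 = 4500.
∂h/∂x = [(-1.0)·(-50) − (-1.1)·30] / 4500 = +0.01844
∂h/∂y = [(-60)·(-1.1) − (-50)·(-1.0)] / 4500 = +0.003556
|∇h| = √(0.01844² + 0.003556²) = 0.01878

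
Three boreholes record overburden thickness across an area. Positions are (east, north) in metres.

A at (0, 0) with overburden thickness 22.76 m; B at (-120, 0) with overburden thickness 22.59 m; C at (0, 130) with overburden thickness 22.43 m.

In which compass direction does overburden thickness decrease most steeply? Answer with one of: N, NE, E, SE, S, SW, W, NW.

∂d/∂x = (22.59 − 22.76) / (-120 − 0) = +0.001417
∂d/∂y = (22.43 − 22.76) / (130 − 0) = -0.002538
Steepest decrease is along −∇f = (-0.001417 E, +0.002538 N) → northwest.

NW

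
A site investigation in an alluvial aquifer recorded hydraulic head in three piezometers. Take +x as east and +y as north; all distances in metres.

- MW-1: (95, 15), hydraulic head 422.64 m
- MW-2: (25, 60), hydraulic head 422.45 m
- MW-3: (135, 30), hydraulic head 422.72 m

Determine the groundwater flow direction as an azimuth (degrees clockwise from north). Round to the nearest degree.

287°

Taking MW-1 as reference: MW-2−MW-1 = (-70, 45, -0.19); MW-3−MW-1 = (40, 15, +0.08).
Solve a·Δx + b·Δy = Δh: det = (-70)·15 − 40·45 = -2850.
∂h/∂x = [(-0.19)·15 − (+0.08)·45] / -2850 = +0.002263
∂h/∂y = [(-70)·(+0.08) − 40·(-0.19)] / -2850 = -0.0007018
Flow direction (−∇h) has components (-0.002263 E, +0.0007018 N).
Azimuth = atan2(E, N) = atan2(-0.002263, +0.0007018) = 287.2° ≈ 287°.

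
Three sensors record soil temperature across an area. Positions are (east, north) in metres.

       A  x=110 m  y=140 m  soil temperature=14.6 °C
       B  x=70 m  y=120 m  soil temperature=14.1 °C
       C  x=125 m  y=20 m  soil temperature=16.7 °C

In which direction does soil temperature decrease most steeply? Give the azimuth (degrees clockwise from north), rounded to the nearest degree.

307°

With T = a·x + b·y + c and A as origin, the differences give:
  (-40)·a + (-20)·b = -0.5
  15·a + (-120)·b = +2.1
Eliminate b (×(-120) and ×(-20), subtract): 5100·a = 102.00 → a = ∂T/∂x = +0.02000
Back-substitute: b = ∂T/∂y = -0.01500.
Steepest decrease is along −∇f: components (-0.02000 E, +0.01500 N).
Azimuth = atan2(-0.02000, +0.01500) = 306.9° ≈ 307°.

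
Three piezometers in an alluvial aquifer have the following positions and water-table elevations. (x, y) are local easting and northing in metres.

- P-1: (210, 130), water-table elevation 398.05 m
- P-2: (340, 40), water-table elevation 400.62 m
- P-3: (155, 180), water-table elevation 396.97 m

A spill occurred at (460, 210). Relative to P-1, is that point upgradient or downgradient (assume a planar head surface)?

Taking P-1 as reference: P-2−P-1 = (130, -90, +2.57); P-3−P-1 = (-55, 50, -1.08).
Solve a·Δx + b·Δy = Δh: det = 130·50 − (-55)·(-90) = 1550.
∂h/∂x = [(+2.57)·50 − (-1.08)·(-90)] / 1550 = +0.02019
∂h/∂y = [130·(-1.08) − (-55)·(+2.57)] / 1550 = +0.0006129
Head at (460, 210) = 398.05 + (+0.02019)·(250) + (+0.0006129)·(80) = 403.15 m.
That is higher than the 398.05 m at P-1, so the point is upgradient.

upgradient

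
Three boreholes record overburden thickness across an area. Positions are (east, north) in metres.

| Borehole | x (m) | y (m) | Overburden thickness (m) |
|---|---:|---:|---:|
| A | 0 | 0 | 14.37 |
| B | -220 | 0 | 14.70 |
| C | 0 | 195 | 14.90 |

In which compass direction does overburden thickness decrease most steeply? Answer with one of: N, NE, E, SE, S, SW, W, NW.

∂d/∂x = (14.70 − 14.37) / (-220 − 0) = -0.001500
∂d/∂y = (14.90 − 14.37) / (195 − 0) = +0.002718
Steepest decrease is along −∇f = (+0.001500 E, -0.002718 N) → southeast.

SE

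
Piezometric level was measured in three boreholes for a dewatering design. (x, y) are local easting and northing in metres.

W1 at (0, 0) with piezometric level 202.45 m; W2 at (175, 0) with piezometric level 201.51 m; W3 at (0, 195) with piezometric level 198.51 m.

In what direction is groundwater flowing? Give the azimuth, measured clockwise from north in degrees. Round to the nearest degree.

∂h/∂x = (201.51 − 202.45) / (175 − 0) = -0.005371
∂h/∂y = (198.51 − 202.45) / (195 − 0) = -0.02021
Flow direction (−∇h) has components (+0.005371 E, +0.02021 N).
Azimuth = atan2(E, N) = atan2(+0.005371, +0.02021) = 14.9° ≈ 015°.

015°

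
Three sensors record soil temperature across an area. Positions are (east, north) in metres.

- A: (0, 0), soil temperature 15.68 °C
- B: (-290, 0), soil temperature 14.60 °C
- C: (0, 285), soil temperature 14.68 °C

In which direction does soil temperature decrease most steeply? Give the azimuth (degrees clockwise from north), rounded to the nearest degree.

313°

∂T/∂x = (14.60 − 15.68) / (-290 − 0) = +0.003724
∂T/∂y = (14.68 − 15.68) / (285 − 0) = -0.003509
Steepest decrease is along −∇f: components (-0.003724 E, +0.003509 N).
Azimuth = atan2(-0.003724, +0.003509) = 313.3° ≈ 313°.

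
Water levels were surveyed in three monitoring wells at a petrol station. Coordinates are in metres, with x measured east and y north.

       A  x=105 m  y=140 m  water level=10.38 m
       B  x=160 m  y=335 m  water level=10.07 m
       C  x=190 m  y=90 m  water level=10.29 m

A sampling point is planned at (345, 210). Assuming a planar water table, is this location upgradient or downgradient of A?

With h = a·x + b·y + c and A as origin, the differences give:
  55·a + 195·b = -0.31
  85·a + (-50)·b = -0.09
Eliminate b (×(-50) and ×195, subtract): -19325·a = 33.050 → a = ∂h/∂x = -0.001710
Back-substitute: b = ∂h/∂y = -0.001107.
Head at (345, 210) = 10.38 + (-0.001710)·(240) + (-0.001107)·(70) = 9.89 m.
That is lower than the 10.38 m at A, so the point is downgradient.

downgradient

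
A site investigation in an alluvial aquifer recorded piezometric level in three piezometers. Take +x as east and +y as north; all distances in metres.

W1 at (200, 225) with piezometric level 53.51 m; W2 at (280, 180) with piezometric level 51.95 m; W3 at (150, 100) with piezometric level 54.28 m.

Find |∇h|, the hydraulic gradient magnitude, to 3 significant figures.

Differences from W1: to W2 (Δx, Δy, Δh) = (80, -45, -1.56); to W3 = (-50, -125, +0.77).
Solve a·Δx + b·Δy = Δh: det = 80·(-125) − (-50)·(-45) = -12250.
∂h/∂x = [(-1.56)·(-125) − (+0.77)·(-45)] / -12250 = -0.01875
∂h/∂y = [80·(+0.77) − (-50)·(-1.56)] / -12250 = +0.001339
|∇h| = √(-0.01875² + 0.001339²) = 0.0188

0.0188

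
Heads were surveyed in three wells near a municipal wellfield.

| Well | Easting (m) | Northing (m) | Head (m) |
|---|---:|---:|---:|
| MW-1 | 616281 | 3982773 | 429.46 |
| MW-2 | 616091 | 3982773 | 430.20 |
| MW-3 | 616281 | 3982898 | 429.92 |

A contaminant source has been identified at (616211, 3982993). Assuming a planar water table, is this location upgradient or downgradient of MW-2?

∂h/∂x = (430.20 − 429.46) / (616091 − 616281) = -0.003895
∂h/∂y = (429.92 − 429.46) / (3982898 − 3982773) = +0.003680
Head at (616211, 3982993) = 429.46 + (-0.003895)·(-70) + (+0.003680)·(220) = 430.54 m.
That is higher than the 430.20 m at MW-2, so the point is upgradient.

upgradient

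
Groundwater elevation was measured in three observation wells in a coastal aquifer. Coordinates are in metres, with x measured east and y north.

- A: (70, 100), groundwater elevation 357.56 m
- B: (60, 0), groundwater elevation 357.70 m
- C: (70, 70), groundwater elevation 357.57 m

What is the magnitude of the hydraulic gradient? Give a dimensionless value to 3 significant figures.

Taking A as reference: B−A = (-10, -100, +0.14); C−A = (0, -30, +0.01).
Solve a·Δx + b·Δy = Δh: det = (-10)·(-30) − 0·(-100) = 300.
∂h/∂x = [(+0.14)·(-30) − (+0.01)·(-100)] / 300 = -0.01067
∂h/∂y = [(-10)·(+0.01) − 0·(+0.14)] / 300 = -0.0003333
|∇h| = √(-0.01067² + -0.0003333²) = 0.01068

0.0107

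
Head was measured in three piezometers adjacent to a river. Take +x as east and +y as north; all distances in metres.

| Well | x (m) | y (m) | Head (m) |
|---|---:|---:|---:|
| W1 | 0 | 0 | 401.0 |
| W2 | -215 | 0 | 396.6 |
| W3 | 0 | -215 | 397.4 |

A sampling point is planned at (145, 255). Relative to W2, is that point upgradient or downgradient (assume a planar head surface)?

∂h/∂x = (396.6 − 401.0) / (-215 − 0) = +0.02047
∂h/∂y = (397.4 − 401.0) / (-215 − 0) = +0.01674
Head at (145, 255) = 401.0 + (+0.02047)·(145) + (+0.01674)·(255) = 408.24 m.
That is higher than the 396.6 m at W2, so the point is upgradient.

upgradient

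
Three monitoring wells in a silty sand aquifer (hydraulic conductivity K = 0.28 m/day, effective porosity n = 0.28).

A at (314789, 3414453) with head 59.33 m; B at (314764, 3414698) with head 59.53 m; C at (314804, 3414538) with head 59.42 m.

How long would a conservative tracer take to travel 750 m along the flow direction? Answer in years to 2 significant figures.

1600 years

Three-point gradient (reference A): Δ to B = (-25, 245, +0.20), Δ to C = (15, 85, +0.09).
∂h/∂x = +0.0008707, ∂h/∂y = +0.0009052 (det = -5800).
|∇h| = √(0.0008707² + 0.0009052²) = 0.001256
Seepage velocity v = K·i/n = 0.28 × 0.001256 / 0.28 = 0.001256 m/day.
t = 750 / 0.001256 = 5.971e+05 days = 1.63e+03 years.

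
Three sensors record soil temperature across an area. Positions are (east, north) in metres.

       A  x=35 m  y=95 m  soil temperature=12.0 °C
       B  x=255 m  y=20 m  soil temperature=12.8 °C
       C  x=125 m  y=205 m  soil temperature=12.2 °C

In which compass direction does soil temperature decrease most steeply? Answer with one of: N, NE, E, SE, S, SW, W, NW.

Differences from A: to B (Δx, Δy, Δh) = (220, -75, +0.8); to C = (90, 110, +0.2).
Solve a·Δx + b·Δy = ΔT: det = 220·110 − 90·(-75) = 30950.
∂T/∂x = [(+0.8)·110 − (+0.2)·(-75)] / 30950 = +0.003328
∂T/∂y = [220·(+0.2) − 90·(+0.8)] / 30950 = -0.0009047
Steepest decrease is along −∇f = (-0.003328 E, +0.0009047 N) → west.

W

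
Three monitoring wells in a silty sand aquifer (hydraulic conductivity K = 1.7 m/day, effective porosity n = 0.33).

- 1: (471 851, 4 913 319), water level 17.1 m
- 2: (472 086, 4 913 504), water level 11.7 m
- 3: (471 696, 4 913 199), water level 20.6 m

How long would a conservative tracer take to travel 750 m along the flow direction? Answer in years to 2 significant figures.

Differences from 1: to 2 (Δx, Δy, Δh) = (235, 185, -5.4); to 3 = (-155, -120, +3.5).
Solve a·Δx + b·Δy = Δh: det = 235·(-120) − (-155)·185 = 475.
∂h/∂x = [(-5.4)·(-120) − (+3.5)·185] / 475 = +0.001053
∂h/∂y = [235·(+3.5) − (-155)·(-5.4)] / 475 = -0.03053
|∇h| = √(0.001053² + -0.03053²) = 0.03055
Seepage velocity v = K·i/n = 1.7 × 0.03055 / 0.33 = 0.1574 m/day.
t = 750 / 0.1574 = 4765 days = 13 years.

13 years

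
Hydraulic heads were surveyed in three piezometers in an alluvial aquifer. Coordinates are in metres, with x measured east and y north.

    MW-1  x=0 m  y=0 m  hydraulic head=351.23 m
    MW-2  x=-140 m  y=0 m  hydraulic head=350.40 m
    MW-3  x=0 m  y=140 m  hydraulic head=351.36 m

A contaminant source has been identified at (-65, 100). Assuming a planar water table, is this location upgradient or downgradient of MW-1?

∂h/∂x = (350.40 − 351.23) / (-140 − 0) = +0.005929
∂h/∂y = (351.36 − 351.23) / (140 − 0) = +0.0009286
Head at (-65, 100) = 351.23 + (+0.005929)·(-65) + (+0.0009286)·(100) = 350.94 m.
That is lower than the 351.23 m at MW-1, so the point is downgradient.

downgradient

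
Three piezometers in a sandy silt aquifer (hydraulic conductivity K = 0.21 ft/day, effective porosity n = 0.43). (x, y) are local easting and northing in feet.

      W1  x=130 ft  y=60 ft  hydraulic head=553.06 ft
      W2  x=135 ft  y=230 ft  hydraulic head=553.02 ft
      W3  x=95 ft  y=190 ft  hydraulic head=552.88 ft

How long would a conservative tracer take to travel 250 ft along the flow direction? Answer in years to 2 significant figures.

360 years

Taking W1 as reference: W2−W1 = (5, 170, -0.04); W3−W1 = (-35, 130, -0.18).
Determinant of the coordinate differences = 5·130 − (-35)·170 = 6600.
∂h/∂x = [(-0.04)·130 − (-0.18)·170] / 6600 = +0.003848
∂h/∂y = [5·(-0.18) − (-35)·(-0.04)] / 6600 = -0.0003485
|∇h| = √(0.003848² + -0.0003485²) = 0.003864
Seepage velocity v = K·i/n = 0.21 × 0.003864 / 0.43 = 0.001887 ft/day.
t = 250 / 0.001887 = 1.325e+05 days = 363 years.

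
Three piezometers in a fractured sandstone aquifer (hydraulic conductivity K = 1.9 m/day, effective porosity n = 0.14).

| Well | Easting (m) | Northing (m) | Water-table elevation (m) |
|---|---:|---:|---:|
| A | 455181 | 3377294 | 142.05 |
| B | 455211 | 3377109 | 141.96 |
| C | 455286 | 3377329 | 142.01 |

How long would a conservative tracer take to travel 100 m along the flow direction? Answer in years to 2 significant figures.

Differences from A: to B (Δx, Δy, Δh) = (30, -185, -0.09); to C = (105, 35, -0.04).
Determinant of the coordinate differences = 30·35 − 105·(-185) = 20475.
∂h/∂x = [(-0.09)·35 − (-0.04)·(-185)] / 20475 = -0.0005153
∂h/∂y = [30·(-0.04) − 105·(-0.09)] / 20475 = +0.0004029
|∇h| = √(-0.0005153² + 0.0004029²) = 0.0006541
Seepage velocity v = K·i/n = 1.9 × 0.0006541 / 0.14 = 0.008877 m/day.
t = 100 / 0.008877 = 1.127e+04 days = 30.9 years.

31 years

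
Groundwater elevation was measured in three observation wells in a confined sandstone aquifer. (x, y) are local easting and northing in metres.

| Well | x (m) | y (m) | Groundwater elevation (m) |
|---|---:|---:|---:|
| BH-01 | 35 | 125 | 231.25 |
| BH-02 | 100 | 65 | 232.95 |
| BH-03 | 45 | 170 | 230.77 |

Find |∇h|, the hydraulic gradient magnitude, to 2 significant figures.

Differences from BH-01: to BH-02 (Δx, Δy, Δh) = (65, -60, +1.70); to BH-03 = (10, 45, -0.48).
Solve a·Δx + b·Δy = Δh: det = 65·45 − 10·(-60) = 3525.
∂h/∂x = [(+1.70)·45 − (-0.48)·(-60)] / 3525 = +0.01353
∂h/∂y = [65·(-0.48) − 10·(+1.70)] / 3525 = -0.01367
|∇h| = √(0.01353² + -0.01367²) = 0.01923

0.019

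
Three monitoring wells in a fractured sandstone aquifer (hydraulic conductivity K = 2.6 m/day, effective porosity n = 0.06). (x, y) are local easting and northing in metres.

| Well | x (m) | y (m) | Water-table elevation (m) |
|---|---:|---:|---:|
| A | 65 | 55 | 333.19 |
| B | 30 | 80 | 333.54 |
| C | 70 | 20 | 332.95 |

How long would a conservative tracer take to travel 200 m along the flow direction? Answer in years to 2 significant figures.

1.5 years

Taking A as reference: B−A = (-35, 25, +0.35); C−A = (5, -35, -0.24).
Determinant of the coordinate differences = (-35)·(-35) − 5·25 = 1100.
∂h/∂x = [(+0.35)·(-35) − (-0.24)·25] / 1100 = -0.005682
∂h/∂y = [(-35)·(-0.24) − 5·(+0.35)] / 1100 = +0.006045
|∇h| = √(-0.005682² + 0.006045²) = 0.008296
Seepage velocity v = K·i/n = 2.6 × 0.008296 / 0.06 = 0.3595 m/day.
t = 200 / 0.3595 = 556.3 days = 1.52 years.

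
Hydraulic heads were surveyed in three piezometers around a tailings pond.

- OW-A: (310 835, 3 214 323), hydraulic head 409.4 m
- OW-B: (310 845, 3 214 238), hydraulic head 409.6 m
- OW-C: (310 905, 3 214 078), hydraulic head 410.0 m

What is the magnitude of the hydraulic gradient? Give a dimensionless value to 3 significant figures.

Three-point gradient (reference OW-A): Δ to OW-B = (10, -85, +0.2), Δ to OW-C = (70, -245, +0.6).
∂h/∂x = +0.0005714, ∂h/∂y = -0.002286 (det = 3500).
|∇h| = √(0.0005714² + -0.002286²) = 0.002356

0.00236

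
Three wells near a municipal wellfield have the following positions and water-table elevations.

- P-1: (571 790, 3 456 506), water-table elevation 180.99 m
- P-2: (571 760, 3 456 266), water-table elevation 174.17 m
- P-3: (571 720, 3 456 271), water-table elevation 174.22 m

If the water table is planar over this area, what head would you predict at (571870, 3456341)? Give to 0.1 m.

Taking P-1 as reference: P-2−P-1 = (-30, -240, -6.82); P-3−P-1 = (-70, -235, -6.77).
Determinant of the coordinate differences = (-30)·(-235) − (-70)·(-240) = -9750.
∂h/∂x = [(-6.82)·(-235) − (-6.77)·(-240)] / -9750 = +0.002267
∂h/∂y = [(-30)·(-6.77) − (-70)·(-6.82)] / -9750 = +0.02813
h(571870, 3456341) = 180.99 + (+0.002267)·(80) + (+0.02813)·(-165) = 180.99 +0.181 -4.642 = 176.529 m.

176.5 m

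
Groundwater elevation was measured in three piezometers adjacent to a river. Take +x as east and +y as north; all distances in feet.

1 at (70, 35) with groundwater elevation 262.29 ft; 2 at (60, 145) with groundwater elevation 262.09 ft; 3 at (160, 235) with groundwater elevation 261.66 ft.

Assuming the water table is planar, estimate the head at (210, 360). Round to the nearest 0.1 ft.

With h = a·x + b·y + c and 1 as origin, the differences give:
  (-10)·a + 110·b = -0.20
  90·a + 200·b = -0.63
Eliminate b (×200 and ×110, subtract): -11900·a = 29.300 → a = ∂h/∂x = -0.002462
Back-substitute: b = ∂h/∂y = -0.002042.
h(210, 360) = 262.29 + (-0.002462)·(140) + (-0.002042)·(325) = 262.29 -0.345 -0.664 = 261.282 ft.

261.3 ft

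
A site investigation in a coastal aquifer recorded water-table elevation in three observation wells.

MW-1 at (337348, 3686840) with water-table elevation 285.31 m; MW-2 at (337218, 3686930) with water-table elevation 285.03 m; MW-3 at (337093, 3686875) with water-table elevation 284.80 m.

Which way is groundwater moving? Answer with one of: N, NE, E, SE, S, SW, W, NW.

W

With h = a·x + b·y + c and MW-1 as origin, the differences give:
  (-130)·a + 90·b = -0.28
  (-255)·a + 35·b = -0.51
Eliminate b (×35 and ×90, subtract): 18400·a = 36.100 → a = ∂h/∂x = +0.001962
Back-substitute: b = ∂h/∂y = -0.0002772.
Flow = −∇h = (-0.001962 east, +0.0002772 north), which points west.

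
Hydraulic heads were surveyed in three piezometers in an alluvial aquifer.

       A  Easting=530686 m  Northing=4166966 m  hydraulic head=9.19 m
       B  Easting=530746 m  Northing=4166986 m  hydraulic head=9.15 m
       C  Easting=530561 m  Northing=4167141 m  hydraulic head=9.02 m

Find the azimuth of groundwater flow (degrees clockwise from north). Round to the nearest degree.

With h = a·x + b·y + c and A as origin, the differences give:
  60·a + 20·b = -0.04
  (-125)·a + 175·b = -0.17
Eliminate b (×175 and ×20, subtract): 13000·a = -3.600 → a = ∂h/∂x = -0.0002769
Back-substitute: b = ∂h/∂y = -0.001169.
Flow direction (−∇h) has components (+0.0002769 E, +0.001169 N).
Azimuth = atan2(E, N) = atan2(+0.0002769, +0.001169) = 13.3° ≈ 013°.

013°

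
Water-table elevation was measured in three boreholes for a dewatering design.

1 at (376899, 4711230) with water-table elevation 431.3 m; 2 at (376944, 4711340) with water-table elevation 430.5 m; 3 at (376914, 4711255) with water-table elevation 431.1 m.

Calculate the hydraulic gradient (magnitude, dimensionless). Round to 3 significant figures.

Differences from 1: to 2 (Δx, Δy, Δh) = (45, 110, -0.8); to 3 = (15, 25, -0.2).
Solve a·Δx + b·Δy = Δh: det = 45·25 − 15·110 = -525.
∂h/∂x = [(-0.8)·25 − (-0.2)·110] / -525 = -0.003810
∂h/∂y = [45·(-0.2) − 15·(-0.8)] / -525 = -0.005714
|∇h| = √(-0.003810² + -0.005714²) = 0.006868

0.00687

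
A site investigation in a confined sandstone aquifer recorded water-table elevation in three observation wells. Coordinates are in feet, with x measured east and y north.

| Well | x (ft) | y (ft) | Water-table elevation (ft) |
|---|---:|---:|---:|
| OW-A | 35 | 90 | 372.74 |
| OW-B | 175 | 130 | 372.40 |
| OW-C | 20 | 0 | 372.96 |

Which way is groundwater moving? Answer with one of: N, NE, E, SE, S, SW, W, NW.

With h = a·x + b·y + c and OW-A as origin, the differences give:
  140·a + 40·b = -0.34
  (-15)·a + (-90)·b = +0.22
Eliminate b (×(-90) and ×40, subtract): -12000·a = 21.800 → a = ∂h/∂x = -0.001817
Back-substitute: b = ∂h/∂y = -0.002142.
Flow = −∇h = (+0.001817 east, +0.002142 north), which points northeast.

NE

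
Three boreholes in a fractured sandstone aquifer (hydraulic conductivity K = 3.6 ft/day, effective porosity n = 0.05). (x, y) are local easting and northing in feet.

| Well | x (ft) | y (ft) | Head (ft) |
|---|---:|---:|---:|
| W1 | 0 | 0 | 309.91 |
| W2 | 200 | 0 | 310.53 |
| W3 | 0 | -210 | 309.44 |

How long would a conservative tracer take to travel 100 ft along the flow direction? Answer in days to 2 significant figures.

∂h/∂x = (310.53 − 309.91) / (200 − 0) = +0.003100
∂h/∂y = (309.44 − 309.91) / (-210 − 0) = +0.002238
|∇h| = √(0.003100² + 0.002238²) = 0.003823
Seepage velocity v = K·i/n = 3.6 × 0.003823 / 0.05 = 0.2753 ft/day.
t = 100 / 0.2753 = 363.2 days.

360 days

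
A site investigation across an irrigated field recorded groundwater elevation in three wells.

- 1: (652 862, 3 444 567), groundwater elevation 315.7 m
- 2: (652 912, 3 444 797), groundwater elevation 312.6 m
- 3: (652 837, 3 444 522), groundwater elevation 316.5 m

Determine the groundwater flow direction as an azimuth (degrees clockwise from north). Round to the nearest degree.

050°

Three-point gradient (reference 1): Δ to 2 = (50, 230, -3.1), Δ to 3 = (-25, -45, +0.8).
∂h/∂x = -0.01271, ∂h/∂y = -0.01071 (det = 3500).
Flow direction (−∇h) has components (+0.01271 E, +0.01071 N).
Azimuth = atan2(E, N) = atan2(+0.01271, +0.01071) = 49.9° ≈ 050°.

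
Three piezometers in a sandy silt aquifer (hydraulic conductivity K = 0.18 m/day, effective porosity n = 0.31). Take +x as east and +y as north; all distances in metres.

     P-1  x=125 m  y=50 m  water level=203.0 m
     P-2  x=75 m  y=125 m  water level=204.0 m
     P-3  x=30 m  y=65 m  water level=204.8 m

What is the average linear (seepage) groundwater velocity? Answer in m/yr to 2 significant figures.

4.0 m/yr

Taking P-1 as reference: P-2−P-1 = (-50, 75, +1.0); P-3−P-1 = (-95, 15, +1.8).
Determinant of the coordinate differences = (-50)·15 − (-95)·75 = 6375.
∂h/∂x = [(+1.0)·15 − (+1.8)·75] / 6375 = -0.01882
∂h/∂y = [(-50)·(+1.8) − (-95)·(+1.0)] / 6375 = +0.0007843
|∇h| = √(-0.01882² + 0.0007843²) = 0.01884
Seepage velocity v = K·i/n = 0.18 × 0.01884 / 0.31 = 0.01094 m/day = 3.996 m/yr.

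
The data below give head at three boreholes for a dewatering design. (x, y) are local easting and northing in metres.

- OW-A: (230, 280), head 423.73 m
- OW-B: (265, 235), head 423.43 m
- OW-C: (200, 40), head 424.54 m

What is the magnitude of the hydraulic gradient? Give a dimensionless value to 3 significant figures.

0.0113

Taking OW-A as reference: OW-B−OW-A = (35, -45, -0.30); OW-C−OW-A = (-30, -240, +0.81).
Solve a·Δx + b·Δy = Δh: det = 35·(-240) − (-30)·(-45) = -9750.
∂h/∂x = [(-0.30)·(-240) − (+0.81)·(-45)] / -9750 = -0.01112
∂h/∂y = [35·(+0.81) − (-30)·(-0.30)] / -9750 = -0.001985
|∇h| = √(-0.01112² + -0.001985²) = 0.0113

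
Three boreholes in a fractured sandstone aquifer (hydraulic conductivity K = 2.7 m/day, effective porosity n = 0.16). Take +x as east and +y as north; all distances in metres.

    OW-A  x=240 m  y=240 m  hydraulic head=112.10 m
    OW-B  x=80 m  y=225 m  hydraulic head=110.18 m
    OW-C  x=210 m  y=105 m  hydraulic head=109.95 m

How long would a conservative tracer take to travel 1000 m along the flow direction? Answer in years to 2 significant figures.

9.4 years

Differences from OW-A: to OW-B (Δx, Δy, Δh) = (-160, -15, -1.92); to OW-C = (-30, -135, -2.15).
Determinant of the coordinate differences = (-160)·(-135) − (-30)·(-15) = 21150.
∂h/∂x = [(-1.92)·(-135) − (-2.15)·(-15)] / 21150 = +0.01073
∂h/∂y = [(-160)·(-2.15) − (-30)·(-1.92)] / 21150 = +0.01354
|∇h| = √(0.01073² + 0.01354²) = 0.01728
Seepage velocity v = K·i/n = 2.7 × 0.01728 / 0.16 = 0.2916 m/day.
t = 1000 / 0.2916 = 3429 days = 9.39 years.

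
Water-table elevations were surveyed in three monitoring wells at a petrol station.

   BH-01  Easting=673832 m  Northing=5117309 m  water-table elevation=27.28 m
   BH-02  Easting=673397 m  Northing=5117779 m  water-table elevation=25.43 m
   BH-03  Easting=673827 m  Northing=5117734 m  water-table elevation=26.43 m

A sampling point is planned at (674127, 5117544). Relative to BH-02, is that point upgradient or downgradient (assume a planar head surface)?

upgradient

Differences from BH-01: to BH-02 (Δx, Δy, Δh) = (-435, 470, -1.85); to BH-03 = (-5, 425, -0.85).
Determinant of the coordinate differences = (-435)·425 − (-5)·470 = -182525.
∂h/∂x = [(-1.85)·425 − (-0.85)·470] / -182525 = +0.002119
∂h/∂y = [(-435)·(-0.85) − (-5)·(-1.85)] / -182525 = -0.001975
Head at (674127, 5117544) = 27.28 + (+0.002119)·(295) + (-0.001975)·(235) = 27.44 m.
That is higher than the 25.43 m at BH-02, so the point is upgradient.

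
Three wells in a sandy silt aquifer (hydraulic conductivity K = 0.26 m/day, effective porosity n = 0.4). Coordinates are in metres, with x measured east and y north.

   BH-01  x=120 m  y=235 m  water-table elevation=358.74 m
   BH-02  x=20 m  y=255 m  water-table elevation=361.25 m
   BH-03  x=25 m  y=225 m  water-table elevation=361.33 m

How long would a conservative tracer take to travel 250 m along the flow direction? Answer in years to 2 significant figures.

38 years

Differences from BH-01: to BH-02 (Δx, Δy, Δh) = (-100, 20, +2.51); to BH-03 = (-95, -10, +2.59).
Solve a·Δx + b·Δy = Δh: det = (-100)·(-10) − (-95)·20 = 2900.
∂h/∂x = [(+2.51)·(-10) − (+2.59)·20] / 2900 = -0.02652
∂h/∂y = [(-100)·(+2.59) − (-95)·(+2.51)] / 2900 = -0.007086
|∇h| = √(-0.02652² + -0.007086²) = 0.02745
Seepage velocity v = K·i/n = 0.26 × 0.02745 / 0.4 = 0.01784 m/day.
t = 250 / 0.01784 = 1.401e+04 days = 38.4 years.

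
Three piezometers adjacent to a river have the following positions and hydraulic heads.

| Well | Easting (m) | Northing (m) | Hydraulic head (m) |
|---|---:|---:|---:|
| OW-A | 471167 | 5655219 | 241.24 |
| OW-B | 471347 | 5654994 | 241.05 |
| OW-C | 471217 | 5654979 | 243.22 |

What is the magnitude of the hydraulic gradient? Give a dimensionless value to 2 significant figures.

With h = a·x + b·y + c and OW-A as origin, the differences give:
  180·a + (-225)·b = -0.19
  50·a + (-240)·b = +1.98
Eliminate b (×(-240) and ×(-225), subtract): -31950·a = 491.100 → a = ∂h/∂x = -0.01537
Back-substitute: b = ∂h/∂y = -0.01145.
|∇h| = √(-0.01537² + -0.01145²) = 0.01917

0.019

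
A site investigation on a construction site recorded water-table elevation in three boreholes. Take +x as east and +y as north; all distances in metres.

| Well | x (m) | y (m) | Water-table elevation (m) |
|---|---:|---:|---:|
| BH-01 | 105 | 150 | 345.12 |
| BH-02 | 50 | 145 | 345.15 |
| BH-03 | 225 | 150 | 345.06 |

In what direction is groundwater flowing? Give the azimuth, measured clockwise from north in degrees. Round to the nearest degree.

Differences from BH-01: to BH-02 (Δx, Δy, Δh) = (-55, -5, +0.03); to BH-03 = (120, 0, -0.06).
Determinant of the coordinate differences = (-55)·0 − 120·(-5) = 600.
∂h/∂x = [(+0.03)·0 − (-0.06)·(-5)] / 600 = -0.0005000
∂h/∂y = [(-55)·(-0.06) − 120·(+0.03)] / 600 = -0.0005000
Flow direction (−∇h) has components (+0.0005000 E, +0.0005000 N).
Azimuth = atan2(E, N) = atan2(+0.0005000, +0.0005000) = 45.0° ≈ 045°.

045°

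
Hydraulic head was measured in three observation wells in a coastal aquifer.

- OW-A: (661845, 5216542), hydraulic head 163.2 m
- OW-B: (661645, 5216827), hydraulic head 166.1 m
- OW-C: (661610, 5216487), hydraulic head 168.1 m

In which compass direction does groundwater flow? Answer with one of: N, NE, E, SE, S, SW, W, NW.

With h = a·x + b·y + c and OW-A as origin, the differences give:
  (-200)·a + 285·b = +2.9
  (-235)·a + (-55)·b = +4.9
Eliminate b (×(-55) and ×285, subtract): 77975·a = -1556.00 → a = ∂h/∂x = -0.01996
Back-substitute: b = ∂h/∂y = -0.003828.
Flow = −∇h = (+0.01996 east, +0.003828 north), which points east.

E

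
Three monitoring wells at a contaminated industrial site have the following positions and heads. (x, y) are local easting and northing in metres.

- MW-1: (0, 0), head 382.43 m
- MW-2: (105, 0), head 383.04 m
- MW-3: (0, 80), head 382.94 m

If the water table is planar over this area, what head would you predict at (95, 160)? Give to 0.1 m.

384.0 m

∂h/∂x = (383.04 − 382.43) / (105 − 0) = +0.005810
∂h/∂y = (382.94 − 382.43) / (80 − 0) = +0.006375
h(95, 160) = 382.43 + (+0.005810)·(95) + (+0.006375)·(160) = 382.43 +0.552 +1.020 = 384.002 m.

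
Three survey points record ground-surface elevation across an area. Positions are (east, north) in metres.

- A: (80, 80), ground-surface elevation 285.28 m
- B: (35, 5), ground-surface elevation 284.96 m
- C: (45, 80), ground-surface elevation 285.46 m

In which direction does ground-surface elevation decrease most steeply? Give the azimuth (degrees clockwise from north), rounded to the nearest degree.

145°

Differences from A: to B (Δx, Δy, Δh) = (-45, -75, -0.32); to C = (-35, 0, +0.18).
Solve a·Δx + b·Δy = Δz: det = (-45)·0 − (-35)·(-75) = -2625.
∂z/∂x = [(-0.32)·0 − (+0.18)·(-75)] / -2625 = -0.005143
∂z/∂y = [(-45)·(+0.18) − (-35)·(-0.32)] / -2625 = +0.007352
Steepest decrease is along −∇f: components (+0.005143 E, -0.007352 N).
Azimuth = atan2(+0.005143, -0.007352) = 145.0° ≈ 145°.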